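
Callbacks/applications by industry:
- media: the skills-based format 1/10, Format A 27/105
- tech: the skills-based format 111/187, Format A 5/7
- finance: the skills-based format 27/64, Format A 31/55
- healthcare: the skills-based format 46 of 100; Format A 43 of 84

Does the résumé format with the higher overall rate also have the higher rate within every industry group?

Media: the skills-based format 1/10 = 10.0%, Format A 27/105 = 25.7% → Format A
Tech: the skills-based format 111/187 = 59.4%, Format A 5/7 = 71.4% → Format A
Finance: the skills-based format 27/64 = 42.2%, Format A 31/55 = 56.4% → Format A
Healthcare: the skills-based format 46/100 = 46.0%, Format A 43/84 = 51.2% → Format A
Overall: the skills-based format 185/361 = 51.2%, Format A 106/251 = 42.2% → the skills-based format
Format A wins each industry group but the skills-based format wins overall — the comparison reverses. Format A's applications skew toward media, which has a lower base rate.

No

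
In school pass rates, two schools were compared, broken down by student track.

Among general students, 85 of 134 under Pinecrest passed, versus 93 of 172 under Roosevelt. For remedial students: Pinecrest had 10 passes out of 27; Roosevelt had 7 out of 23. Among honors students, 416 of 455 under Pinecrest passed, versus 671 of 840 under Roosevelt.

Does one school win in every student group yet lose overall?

No

General: Pinecrest 85/134 = 63.4%, Roosevelt 93/172 = 54.1% → Pinecrest
Remedial: Pinecrest 10/27 = 37.0%, Roosevelt 7/23 = 30.4% → Pinecrest
Honors: Pinecrest 416/455 = 91.4%, Roosevelt 671/840 = 79.9% → Pinecrest
Overall: Pinecrest 511/616 = 83.0%, Roosevelt 771/1035 = 74.5% → Pinecrest
Pinecrest wins overall and in every student group — no reversal.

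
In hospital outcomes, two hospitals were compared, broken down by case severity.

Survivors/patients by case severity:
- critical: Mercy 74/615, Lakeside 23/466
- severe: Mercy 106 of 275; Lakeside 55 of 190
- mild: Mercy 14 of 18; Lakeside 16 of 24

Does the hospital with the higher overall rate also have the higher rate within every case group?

Yes

Critical: Mercy 74/615 = 12.0%, Lakeside 23/466 = 4.9% → Mercy
Severe: Mercy 106/275 = 38.5%, Lakeside 55/190 = 28.9% → Mercy
Mild: Mercy 14/18 = 77.8%, Lakeside 16/24 = 66.7% → Mercy
Overall: Mercy 194/908 = 21.4%, Lakeside 94/680 = 13.8% → Mercy
Mercy wins overall and in every case group — no reversal.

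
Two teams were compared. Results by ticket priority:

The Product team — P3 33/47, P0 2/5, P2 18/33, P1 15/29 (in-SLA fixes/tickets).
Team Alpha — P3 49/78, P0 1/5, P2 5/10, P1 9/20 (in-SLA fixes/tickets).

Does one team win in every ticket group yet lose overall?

P3: the Product team 33/47 = 70.2%, Team Alpha 49/78 = 62.8% → the Product team
P0: the Product team 2/5 = 40.0%, Team Alpha 1/5 = 20.0% → the Product team
P2: the Product team 18/33 = 54.5%, Team Alpha 5/10 = 50.0% → the Product team
P1: the Product team 15/29 = 51.7%, Team Alpha 9/20 = 45.0% → the Product team
Overall: the Product team 68/114 = 59.6%, Team Alpha 64/113 = 56.6% → the Product team
The Product team wins overall and in every ticket group — no reversal.

No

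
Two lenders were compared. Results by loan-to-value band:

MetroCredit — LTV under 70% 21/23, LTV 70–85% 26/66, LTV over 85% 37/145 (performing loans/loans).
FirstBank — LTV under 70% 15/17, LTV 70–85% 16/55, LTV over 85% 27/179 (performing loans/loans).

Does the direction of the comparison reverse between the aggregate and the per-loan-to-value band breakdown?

No

LTV under 70%: MetroCredit 21/23 = 91.3%, FirstBank 15/17 = 88.2% → MetroCredit
LTV 70–85%: MetroCredit 26/66 = 39.4%, FirstBank 16/55 = 29.1% → MetroCredit
LTV over 85%: MetroCredit 37/145 = 25.5%, FirstBank 27/179 = 15.1% → MetroCredit
Overall: MetroCredit 84/234 = 35.9%, FirstBank 58/251 = 23.1% → MetroCredit
MetroCredit wins overall and in every loan-to-value group — no reversal.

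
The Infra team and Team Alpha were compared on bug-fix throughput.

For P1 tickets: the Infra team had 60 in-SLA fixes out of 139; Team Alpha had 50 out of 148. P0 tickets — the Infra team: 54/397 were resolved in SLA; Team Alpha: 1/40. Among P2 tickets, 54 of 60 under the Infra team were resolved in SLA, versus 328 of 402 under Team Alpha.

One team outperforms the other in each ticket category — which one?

P1: the Infra team 60/139 = 43.2%, Team Alpha 50/148 = 33.8% → the Infra team
P0: the Infra team 54/397 = 13.6%, Team Alpha 1/40 = 2.5% → the Infra team
P2: the Infra team 54/60 = 90.0%, Team Alpha 328/402 = 81.6% → the Infra team
The Infra team has the higher rate in all 3 groups.

the Infra team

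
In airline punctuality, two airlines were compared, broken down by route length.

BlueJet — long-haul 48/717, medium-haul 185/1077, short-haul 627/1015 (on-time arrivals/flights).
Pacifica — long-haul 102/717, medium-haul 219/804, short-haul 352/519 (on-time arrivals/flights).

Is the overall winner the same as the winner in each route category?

Yes

Long-haul: BlueJet 48/717 = 6.7%, Pacifica 102/717 = 14.2% → Pacifica
Medium-haul: BlueJet 185/1077 = 17.2%, Pacifica 219/804 = 27.2% → Pacifica
Short-haul: BlueJet 627/1015 = 61.8%, Pacifica 352/519 = 67.8% → Pacifica
Overall: BlueJet 860/2809 = 30.6%, Pacifica 673/2040 = 33.0% → Pacifica
Pacifica wins overall and in every route group — no reversal.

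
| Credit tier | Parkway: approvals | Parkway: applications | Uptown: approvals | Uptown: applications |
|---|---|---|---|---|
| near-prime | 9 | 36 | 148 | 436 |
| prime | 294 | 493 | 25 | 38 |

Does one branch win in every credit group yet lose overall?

Near-prime: Parkway 9/36 = 25.0%, Uptown 148/436 = 33.9% → Uptown
Prime: Parkway 294/493 = 59.6%, Uptown 25/38 = 65.8% → Uptown
Overall: Parkway 303/529 = 57.3%, Uptown 173/474 = 36.5% → Parkway
Uptown wins each credit group but Parkway wins overall — the comparison reverses. Uptown's applications skew toward near-prime, which has a lower base rate.

Yes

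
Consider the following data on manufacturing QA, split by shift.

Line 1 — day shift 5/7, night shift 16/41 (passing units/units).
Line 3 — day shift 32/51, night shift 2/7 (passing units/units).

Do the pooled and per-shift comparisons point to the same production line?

Day shift: Line 1 5/7 = 71.4%, Line 3 32/51 = 62.7% → Line 1
Night shift: Line 1 16/41 = 39.0%, Line 3 2/7 = 28.6% → Line 1
Overall: Line 1 21/48 = 43.8%, Line 3 34/58 = 58.6% → Line 3
Line 1 wins each shift group but Line 3 wins overall — the comparison reverses. Line 1's units skew toward night shift, which has a lower base rate.

No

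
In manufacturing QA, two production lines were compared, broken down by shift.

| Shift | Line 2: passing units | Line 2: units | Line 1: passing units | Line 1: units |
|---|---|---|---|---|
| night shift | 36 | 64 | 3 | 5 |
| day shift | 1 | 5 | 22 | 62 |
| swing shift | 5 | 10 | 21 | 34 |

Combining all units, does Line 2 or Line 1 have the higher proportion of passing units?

Night shift: Line 2 36/64 = 56.2%, Line 1 3/5 = 60.0% → Line 1
Day shift: Line 2 1/5 = 20.0%, Line 1 22/62 = 35.5% → Line 1
Swing shift: Line 2 5/10 = 50.0%, Line 1 21/34 = 61.8% → Line 1
Overall: Line 2 42/79 = 53.2%, Line 1 46/101 = 45.5% → Line 2
(Line 1 wins every shift group but Line 2 wins overall — Line 1's units skew toward the low-rate day shift group.)

Line 2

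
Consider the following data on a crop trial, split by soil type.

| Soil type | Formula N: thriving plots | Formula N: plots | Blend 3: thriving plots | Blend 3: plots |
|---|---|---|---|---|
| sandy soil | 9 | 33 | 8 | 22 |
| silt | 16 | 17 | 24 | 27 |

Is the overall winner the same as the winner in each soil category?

Sandy soil: Formula N 9/33 = 27.3%, Blend 3 8/22 = 36.4% → Blend 3
Silt: Formula N 16/17 = 94.1%, Blend 3 24/27 = 88.9% → Formula N
Overall: Formula N 25/50 = 50.0%, Blend 3 32/49 = 65.3% → Blend 3
Neither sweeps: Formula N wins 1 of 2 groups, Blend 3 wins 1. Blend 3 wins overall but not every group — no Simpson reversal.

No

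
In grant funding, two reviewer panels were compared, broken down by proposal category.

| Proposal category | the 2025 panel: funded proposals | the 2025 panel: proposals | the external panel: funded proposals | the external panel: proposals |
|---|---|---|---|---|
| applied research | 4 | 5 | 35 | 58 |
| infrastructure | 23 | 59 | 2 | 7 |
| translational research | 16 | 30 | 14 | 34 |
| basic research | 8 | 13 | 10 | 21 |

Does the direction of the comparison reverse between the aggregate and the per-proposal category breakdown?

Applied research: the 2025 panel 4/5 = 80.0%, the external panel 35/58 = 60.3% → the 2025 panel
Infrastructure: the 2025 panel 23/59 = 39.0%, the external panel 2/7 = 28.6% → the 2025 panel
Translational research: the 2025 panel 16/30 = 53.3%, the external panel 14/34 = 41.2% → the 2025 panel
Basic research: the 2025 panel 8/13 = 61.5%, the external panel 10/21 = 47.6% → the 2025 panel
Overall: the 2025 panel 51/107 = 47.7%, the external panel 61/120 = 50.8% → the external panel
The 2025 panel wins each proposal group but the external panel wins overall — the comparison reverses. The 2025 panel's proposals skew toward infrastructure, which has a lower base rate.

Yes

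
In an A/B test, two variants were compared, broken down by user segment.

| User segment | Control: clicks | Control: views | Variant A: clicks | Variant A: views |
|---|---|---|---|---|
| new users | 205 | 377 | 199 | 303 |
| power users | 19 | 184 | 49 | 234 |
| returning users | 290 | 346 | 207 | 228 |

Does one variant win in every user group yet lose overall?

No

New users: Control 205/377 = 54.4%, Variant A 199/303 = 65.7% → Variant A
Power users: Control 19/184 = 10.3%, Variant A 49/234 = 20.9% → Variant A
Returning users: Control 290/346 = 83.8%, Variant A 207/228 = 90.8% → Variant A
Overall: Control 514/907 = 56.7%, Variant A 455/765 = 59.5% → Variant A
Variant A wins overall and in every user group — no reversal.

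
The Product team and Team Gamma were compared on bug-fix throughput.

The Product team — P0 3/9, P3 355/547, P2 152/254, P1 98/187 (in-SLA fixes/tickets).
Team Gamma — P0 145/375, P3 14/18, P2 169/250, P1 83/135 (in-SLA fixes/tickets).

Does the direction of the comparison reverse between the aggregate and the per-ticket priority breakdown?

P0: the Product team 3/9 = 33.3%, Team Gamma 145/375 = 38.7% → Team Gamma
P3: the Product team 355/547 = 64.9%, Team Gamma 14/18 = 77.8% → Team Gamma
P2: the Product team 152/254 = 59.8%, Team Gamma 169/250 = 67.6% → Team Gamma
P1: the Product team 98/187 = 52.4%, Team Gamma 83/135 = 61.5% → Team Gamma
Overall: the Product team 608/997 = 61.0%, Team Gamma 411/778 = 52.8% → the Product team
Team Gamma wins each ticket group but the Product team wins overall — the comparison reverses. Team Gamma's tickets skew toward P0, which has a lower base rate.

Yes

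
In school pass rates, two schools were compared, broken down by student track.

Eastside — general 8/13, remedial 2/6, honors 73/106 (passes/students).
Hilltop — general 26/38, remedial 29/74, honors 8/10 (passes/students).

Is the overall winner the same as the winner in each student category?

No

General: Eastside 8/13 = 61.5%, Hilltop 26/38 = 68.4% → Hilltop
Remedial: Eastside 2/6 = 33.3%, Hilltop 29/74 = 39.2% → Hilltop
Honors: Eastside 73/106 = 68.9%, Hilltop 8/10 = 80.0% → Hilltop
Overall: Eastside 83/125 = 66.4%, Hilltop 63/122 = 51.6% → Eastside
Hilltop wins each student group but Eastside wins overall — the comparison reverses. Hilltop's students skew toward remedial, which has a lower base rate.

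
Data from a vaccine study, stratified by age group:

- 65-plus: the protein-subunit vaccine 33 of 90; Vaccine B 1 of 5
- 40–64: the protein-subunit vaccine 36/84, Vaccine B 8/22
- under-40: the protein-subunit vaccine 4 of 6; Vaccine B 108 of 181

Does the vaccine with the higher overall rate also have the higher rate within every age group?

65-plus: the protein-subunit vaccine 33/90 = 36.7%, Vaccine B 1/5 = 20.0% → the protein-subunit vaccine
40–64: the protein-subunit vaccine 36/84 = 42.9%, Vaccine B 8/22 = 36.4% → the protein-subunit vaccine
Under-40: the protein-subunit vaccine 4/6 = 66.7%, Vaccine B 108/181 = 59.7% → the protein-subunit vaccine
Overall: the protein-subunit vaccine 73/180 = 40.6%, Vaccine B 117/208 = 56.2% → Vaccine B
The protein-subunit vaccine wins each age group but Vaccine B wins overall — the comparison reverses. The protein-subunit vaccine's recipients skew toward 65-plus, which has a lower base rate.

No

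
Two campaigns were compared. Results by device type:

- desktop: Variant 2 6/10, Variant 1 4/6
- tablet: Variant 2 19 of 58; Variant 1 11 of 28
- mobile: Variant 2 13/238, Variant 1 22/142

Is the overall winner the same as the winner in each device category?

Desktop: Variant 2 6/10 = 60.0%, Variant 1 4/6 = 66.7% → Variant 1
Tablet: Variant 2 19/58 = 32.8%, Variant 1 11/28 = 39.3% → Variant 1
Mobile: Variant 2 13/238 = 5.5%, Variant 1 22/142 = 15.5% → Variant 1
Overall: Variant 2 38/306 = 12.4%, Variant 1 37/176 = 21.0% → Variant 1
Variant 1 wins overall and in every device group — no reversal.

Yes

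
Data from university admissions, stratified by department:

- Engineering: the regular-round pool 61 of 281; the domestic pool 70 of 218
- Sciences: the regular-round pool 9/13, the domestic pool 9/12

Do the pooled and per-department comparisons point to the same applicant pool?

Yes

Engineering: the regular-round pool 61/281 = 21.7%, the domestic pool 70/218 = 32.1% → the domestic pool
Sciences: the regular-round pool 9/13 = 69.2%, the domestic pool 9/12 = 75.0% → the domestic pool
Overall: the regular-round pool 70/294 = 23.8%, the domestic pool 79/230 = 34.3% → the domestic pool
The domestic pool wins overall and in every department group — no reversal.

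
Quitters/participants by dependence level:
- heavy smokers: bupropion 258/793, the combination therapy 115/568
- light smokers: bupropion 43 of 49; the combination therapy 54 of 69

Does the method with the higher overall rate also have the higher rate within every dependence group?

Heavy smokers: bupropion 258/793 = 32.5%, the combination therapy 115/568 = 20.2% → bupropion
Light smokers: bupropion 43/49 = 87.8%, the combination therapy 54/69 = 78.3% → bupropion
Overall: bupropion 301/842 = 35.7%, the combination therapy 169/637 = 26.5% → bupropion
Bupropion wins overall and in every dependence group — no reversal.

Yes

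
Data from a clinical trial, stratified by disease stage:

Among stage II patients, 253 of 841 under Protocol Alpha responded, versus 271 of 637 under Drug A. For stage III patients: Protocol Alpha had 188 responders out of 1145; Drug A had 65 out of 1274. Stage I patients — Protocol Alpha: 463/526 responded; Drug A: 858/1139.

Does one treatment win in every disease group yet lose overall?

Stage II: Protocol Alpha 253/841 = 30.1%, Drug A 271/637 = 42.5% → Drug A
Stage III: Protocol Alpha 188/1145 = 16.4%, Drug A 65/1274 = 5.1% → Protocol Alpha
Stage I: Protocol Alpha 463/526 = 88.0%, Drug A 858/1139 = 75.3% → Protocol Alpha
Overall: Protocol Alpha 904/2512 = 36.0%, Drug A 1194/3050 = 39.1% → Drug A
Neither sweeps: Protocol Alpha wins 2 of 3 groups, Drug A wins 1. Drug A wins overall but not every group — no Simpson reversal.

No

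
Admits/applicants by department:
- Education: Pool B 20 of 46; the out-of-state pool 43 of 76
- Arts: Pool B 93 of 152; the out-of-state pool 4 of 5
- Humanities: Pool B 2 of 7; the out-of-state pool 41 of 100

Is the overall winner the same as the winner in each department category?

No

Education: Pool B 20/46 = 43.5%, the out-of-state pool 43/76 = 56.6% → the out-of-state pool
Arts: Pool B 93/152 = 61.2%, the out-of-state pool 4/5 = 80.0% → the out-of-state pool
Humanities: Pool B 2/7 = 28.6%, the out-of-state pool 41/100 = 41.0% → the out-of-state pool
Overall: Pool B 115/205 = 56.1%, the out-of-state pool 88/181 = 48.6% → Pool B
The out-of-state pool wins each department group but Pool B wins overall — the comparison reverses. The out-of-state pool's applicants skew toward Humanities, which has a lower base rate.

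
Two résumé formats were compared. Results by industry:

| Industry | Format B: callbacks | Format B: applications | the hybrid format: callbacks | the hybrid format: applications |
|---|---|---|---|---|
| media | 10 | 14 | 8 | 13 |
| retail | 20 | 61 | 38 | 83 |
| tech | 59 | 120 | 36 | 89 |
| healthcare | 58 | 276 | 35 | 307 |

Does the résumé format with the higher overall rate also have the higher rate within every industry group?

No

Media: Format B 10/14 = 71.4%, the hybrid format 8/13 = 61.5% → Format B
Retail: Format B 20/61 = 32.8%, the hybrid format 38/83 = 45.8% → the hybrid format
Tech: Format B 59/120 = 49.2%, the hybrid format 36/89 = 40.4% → Format B
Healthcare: Format B 58/276 = 21.0%, the hybrid format 35/307 = 11.4% → Format B
Overall: Format B 147/471 = 31.2%, the hybrid format 117/492 = 23.8% → Format B
Neither sweeps: Format B wins 3 of 4 groups, the hybrid format wins 1. Format B wins overall but not every group — no Simpson reversal.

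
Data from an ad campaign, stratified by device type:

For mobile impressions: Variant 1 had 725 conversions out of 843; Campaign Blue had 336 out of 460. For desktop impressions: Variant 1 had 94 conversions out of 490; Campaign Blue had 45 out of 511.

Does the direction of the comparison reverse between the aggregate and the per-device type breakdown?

Mobile: Variant 1 725/843 = 86.0%, Campaign Blue 336/460 = 73.0% → Variant 1
Desktop: Variant 1 94/490 = 19.2%, Campaign Blue 45/511 = 8.8% → Variant 1
Overall: Variant 1 819/1333 = 61.4%, Campaign Blue 381/971 = 39.2% → Variant 1
Variant 1 wins overall and in every device group — no reversal.

No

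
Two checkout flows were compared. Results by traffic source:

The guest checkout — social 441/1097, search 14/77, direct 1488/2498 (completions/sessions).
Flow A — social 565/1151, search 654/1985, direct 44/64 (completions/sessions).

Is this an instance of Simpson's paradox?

Yes

Social: the guest checkout 441/1097 = 40.2%, Flow A 565/1151 = 49.1% → Flow A
Search: the guest checkout 14/77 = 18.2%, Flow A 654/1985 = 32.9% → Flow A
Direct: the guest checkout 1488/2498 = 59.6%, Flow A 44/64 = 68.8% → Flow A
Overall: the guest checkout 1943/3672 = 52.9%, Flow A 1263/3200 = 39.5% → the guest checkout
Flow A wins each traffic group but the guest checkout wins overall — the comparison reverses. Flow A's sessions skew toward search, which has a lower base rate.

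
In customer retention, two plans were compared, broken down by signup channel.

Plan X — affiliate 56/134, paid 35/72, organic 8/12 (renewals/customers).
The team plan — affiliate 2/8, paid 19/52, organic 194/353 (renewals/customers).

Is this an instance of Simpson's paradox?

Affiliate: Plan X 56/134 = 41.8%, the team plan 2/8 = 25.0% → Plan X
Paid: Plan X 35/72 = 48.6%, the team plan 19/52 = 36.5% → Plan X
Organic: Plan X 8/12 = 66.7%, the team plan 194/353 = 55.0% → Plan X
Overall: Plan X 99/218 = 45.4%, the team plan 215/413 = 52.1% → the team plan
Plan X wins each signup group but the team plan wins overall — the comparison reverses. Plan X's customers skew toward affiliate, which has a lower base rate.

Yes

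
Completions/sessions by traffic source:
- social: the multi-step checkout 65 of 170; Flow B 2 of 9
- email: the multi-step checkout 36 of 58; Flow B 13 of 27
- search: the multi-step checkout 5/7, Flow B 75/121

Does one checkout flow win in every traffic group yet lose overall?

Social: the multi-step checkout 65/170 = 38.2%, Flow B 2/9 = 22.2% → the multi-step checkout
Email: the multi-step checkout 36/58 = 62.1%, Flow B 13/27 = 48.1% → the multi-step checkout
Search: the multi-step checkout 5/7 = 71.4%, Flow B 75/121 = 62.0% → the multi-step checkout
Overall: the multi-step checkout 106/235 = 45.1%, Flow B 90/157 = 57.3% → Flow B
The multi-step checkout wins each traffic group but Flow B wins overall — the comparison reverses. The multi-step checkout's sessions skew toward social, which has a lower base rate.

Yes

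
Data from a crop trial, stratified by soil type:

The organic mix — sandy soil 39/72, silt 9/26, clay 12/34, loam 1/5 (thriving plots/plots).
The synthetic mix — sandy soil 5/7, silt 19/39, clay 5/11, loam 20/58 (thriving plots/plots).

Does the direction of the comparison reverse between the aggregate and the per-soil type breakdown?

Yes

Sandy soil: the organic mix 39/72 = 54.2%, the synthetic mix 5/7 = 71.4% → the synthetic mix
Silt: the organic mix 9/26 = 34.6%, the synthetic mix 19/39 = 48.7% → the synthetic mix
Clay: the organic mix 12/34 = 35.3%, the synthetic mix 5/11 = 45.5% → the synthetic mix
Loam: the organic mix 1/5 = 20.0%, the synthetic mix 20/58 = 34.5% → the synthetic mix
Overall: the organic mix 61/137 = 44.5%, the synthetic mix 49/115 = 42.6% → the organic mix
The synthetic mix wins each soil group but the organic mix wins overall — the comparison reverses. The synthetic mix's plots skew toward loam, which has a lower base rate.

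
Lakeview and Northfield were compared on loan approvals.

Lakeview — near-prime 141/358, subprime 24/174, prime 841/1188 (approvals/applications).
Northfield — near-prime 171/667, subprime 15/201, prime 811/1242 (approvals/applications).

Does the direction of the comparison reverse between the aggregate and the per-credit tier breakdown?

No

Near-prime: Lakeview 141/358 = 39.4%, Northfield 171/667 = 25.6% → Lakeview
Subprime: Lakeview 24/174 = 13.8%, Northfield 15/201 = 7.5% → Lakeview
Prime: Lakeview 841/1188 = 70.8%, Northfield 811/1242 = 65.3% → Lakeview
Overall: Lakeview 1006/1720 = 58.5%, Northfield 997/2110 = 47.3% → Lakeview
Lakeview wins overall and in every credit group — no reversal.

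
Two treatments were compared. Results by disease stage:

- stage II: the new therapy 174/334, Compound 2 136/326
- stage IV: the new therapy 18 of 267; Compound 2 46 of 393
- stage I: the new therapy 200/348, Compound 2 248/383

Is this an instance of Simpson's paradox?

No

Stage II: the new therapy 174/334 = 52.1%, Compound 2 136/326 = 41.7% → the new therapy
Stage IV: the new therapy 18/267 = 6.7%, Compound 2 46/393 = 11.7% → Compound 2
Stage I: the new therapy 200/348 = 57.5%, Compound 2 248/383 = 64.8% → Compound 2
Overall: the new therapy 392/949 = 41.3%, Compound 2 430/1102 = 39.0% → the new therapy
Neither sweeps: the new therapy wins 1 of 3 groups, Compound 2 wins 2. The new therapy wins overall but not every group — no Simpson reversal.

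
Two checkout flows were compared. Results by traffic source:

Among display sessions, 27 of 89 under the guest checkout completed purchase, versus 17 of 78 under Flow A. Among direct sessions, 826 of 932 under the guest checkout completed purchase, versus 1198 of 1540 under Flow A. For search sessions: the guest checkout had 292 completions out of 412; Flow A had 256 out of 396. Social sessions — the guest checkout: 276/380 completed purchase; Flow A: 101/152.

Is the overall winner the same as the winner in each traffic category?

Yes

Display: the guest checkout 27/89 = 30.3%, Flow A 17/78 = 21.8% → the guest checkout
Direct: the guest checkout 826/932 = 88.6%, Flow A 1198/1540 = 77.8% → the guest checkout
Search: the guest checkout 292/412 = 70.9%, Flow A 256/396 = 64.6% → the guest checkout
Social: the guest checkout 276/380 = 72.6%, Flow A 101/152 = 66.4% → the guest checkout
Overall: the guest checkout 1421/1813 = 78.4%, Flow A 1572/2166 = 72.6% → the guest checkout
The guest checkout wins overall and in every traffic group — no reversal.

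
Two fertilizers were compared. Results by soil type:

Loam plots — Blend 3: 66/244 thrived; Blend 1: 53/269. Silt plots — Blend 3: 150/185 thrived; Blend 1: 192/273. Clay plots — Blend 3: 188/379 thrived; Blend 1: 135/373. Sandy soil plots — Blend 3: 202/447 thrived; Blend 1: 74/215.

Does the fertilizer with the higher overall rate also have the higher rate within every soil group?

Yes

Loam: Blend 3 66/244 = 27.0%, Blend 1 53/269 = 19.7% → Blend 3
Silt: Blend 3 150/185 = 81.1%, Blend 1 192/273 = 70.3% → Blend 3
Clay: Blend 3 188/379 = 49.6%, Blend 1 135/373 = 36.2% → Blend 3
Sandy soil: Blend 3 202/447 = 45.2%, Blend 1 74/215 = 34.4% → Blend 3
Overall: Blend 3 606/1255 = 48.3%, Blend 1 454/1130 = 40.2% → Blend 3
Blend 3 wins overall and in every soil group — no reversal.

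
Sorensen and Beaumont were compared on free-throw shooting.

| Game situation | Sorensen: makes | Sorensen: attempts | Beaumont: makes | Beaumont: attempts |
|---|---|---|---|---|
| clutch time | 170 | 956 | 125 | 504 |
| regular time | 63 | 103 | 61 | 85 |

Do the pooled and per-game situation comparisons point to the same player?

Yes

Clutch time: Sorensen 170/956 = 17.8%, Beaumont 125/504 = 24.8% → Beaumont
Regular time: Sorensen 63/103 = 61.2%, Beaumont 61/85 = 71.8% → Beaumont
Overall: Sorensen 233/1059 = 22.0%, Beaumont 186/589 = 31.6% → Beaumont
Beaumont wins overall and in every game group — no reversal.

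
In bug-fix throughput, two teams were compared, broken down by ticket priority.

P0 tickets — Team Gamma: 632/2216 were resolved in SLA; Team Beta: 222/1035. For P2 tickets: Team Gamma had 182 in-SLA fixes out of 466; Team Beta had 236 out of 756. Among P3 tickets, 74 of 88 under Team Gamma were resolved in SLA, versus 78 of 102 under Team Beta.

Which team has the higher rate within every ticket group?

Team Gamma

P0: Team Gamma 632/2216 = 28.5%, Team Beta 222/1035 = 21.4% → Team Gamma
P2: Team Gamma 182/466 = 39.1%, Team Beta 236/756 = 31.2% → Team Gamma
P3: Team Gamma 74/88 = 84.1%, Team Beta 78/102 = 76.5% → Team Gamma
Team Gamma has the higher rate in all 3 groups.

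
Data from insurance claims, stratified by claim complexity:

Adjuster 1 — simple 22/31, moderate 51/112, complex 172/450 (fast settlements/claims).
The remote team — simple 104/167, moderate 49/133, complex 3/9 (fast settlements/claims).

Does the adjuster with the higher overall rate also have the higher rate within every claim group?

No

Simple: Adjuster 1 22/31 = 71.0%, the remote team 104/167 = 62.3% → Adjuster 1
Moderate: Adjuster 1 51/112 = 45.5%, the remote team 49/133 = 36.8% → Adjuster 1
Complex: Adjuster 1 172/450 = 38.2%, the remote team 3/9 = 33.3% → Adjuster 1
Overall: Adjuster 1 245/593 = 41.3%, the remote team 156/309 = 50.5% → the remote team
Adjuster 1 wins each claim group but the remote team wins overall — the comparison reverses. Adjuster 1's claims skew toward complex, which has a lower base rate.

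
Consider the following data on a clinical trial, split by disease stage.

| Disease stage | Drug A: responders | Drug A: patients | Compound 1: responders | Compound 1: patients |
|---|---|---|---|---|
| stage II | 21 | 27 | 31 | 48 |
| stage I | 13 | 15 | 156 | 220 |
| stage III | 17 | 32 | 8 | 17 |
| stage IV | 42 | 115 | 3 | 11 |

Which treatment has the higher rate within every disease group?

Stage II: Drug A 21/27 = 77.8%, Compound 1 31/48 = 64.6% → Drug A
Stage I: Drug A 13/15 = 86.7%, Compound 1 156/220 = 70.9% → Drug A
Stage III: Drug A 17/32 = 53.1%, Compound 1 8/17 = 47.1% → Drug A
Stage IV: Drug A 42/115 = 36.5%, Compound 1 3/11 = 27.3% → Drug A
Drug A has the higher rate in all 4 groups.

Drug A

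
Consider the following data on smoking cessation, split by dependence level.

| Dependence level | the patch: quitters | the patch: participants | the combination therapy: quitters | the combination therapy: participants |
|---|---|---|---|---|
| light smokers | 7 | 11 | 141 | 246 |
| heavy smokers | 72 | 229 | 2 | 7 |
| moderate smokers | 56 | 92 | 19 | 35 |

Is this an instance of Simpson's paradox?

Yes

Light smokers: the patch 7/11 = 63.6%, the combination therapy 141/246 = 57.3% → the patch
Heavy smokers: the patch 72/229 = 31.4%, the combination therapy 2/7 = 28.6% → the patch
Moderate smokers: the patch 56/92 = 60.9%, the combination therapy 19/35 = 54.3% → the patch
Overall: the patch 135/332 = 40.7%, the combination therapy 162/288 = 56.2% → the combination therapy
The patch wins each dependence group but the combination therapy wins overall — the comparison reverses. The patch's participants skew toward heavy smokers, which has a lower base rate.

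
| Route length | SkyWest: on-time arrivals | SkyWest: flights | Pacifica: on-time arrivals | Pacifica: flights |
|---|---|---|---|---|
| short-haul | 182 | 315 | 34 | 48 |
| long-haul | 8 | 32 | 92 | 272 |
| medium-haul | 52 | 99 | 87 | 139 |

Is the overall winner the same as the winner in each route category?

Short-haul: SkyWest 182/315 = 57.8%, Pacifica 34/48 = 70.8% → Pacifica
Long-haul: SkyWest 8/32 = 25.0%, Pacifica 92/272 = 33.8% → Pacifica
Medium-haul: SkyWest 52/99 = 52.5%, Pacifica 87/139 = 62.6% → Pacifica
Overall: SkyWest 242/446 = 54.3%, Pacifica 213/459 = 46.4% → SkyWest
Pacifica wins each route group but SkyWest wins overall — the comparison reverses. Pacifica's flights skew toward long-haul, which has a lower base rate.

No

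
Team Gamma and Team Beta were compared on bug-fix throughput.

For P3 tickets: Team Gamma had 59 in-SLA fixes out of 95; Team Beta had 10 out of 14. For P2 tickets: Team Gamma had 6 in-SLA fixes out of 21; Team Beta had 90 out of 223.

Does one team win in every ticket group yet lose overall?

Yes

P3: Team Gamma 59/95 = 62.1%, Team Beta 10/14 = 71.4% → Team Beta
P2: Team Gamma 6/21 = 28.6%, Team Beta 90/223 = 40.4% → Team Beta
Overall: Team Gamma 65/116 = 56.0%, Team Beta 100/237 = 42.2% → Team Gamma
Team Beta wins each ticket group but Team Gamma wins overall — the comparison reverses. Team Beta's tickets skew toward P2, which has a lower base rate.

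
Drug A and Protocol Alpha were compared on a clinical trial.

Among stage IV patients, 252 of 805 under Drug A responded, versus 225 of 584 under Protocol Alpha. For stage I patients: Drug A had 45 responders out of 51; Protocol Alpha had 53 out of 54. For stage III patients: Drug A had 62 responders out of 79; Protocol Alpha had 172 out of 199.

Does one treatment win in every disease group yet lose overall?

Stage IV: Drug A 252/805 = 31.3%, Protocol Alpha 225/584 = 38.5% → Protocol Alpha
Stage I: Drug A 45/51 = 88.2%, Protocol Alpha 53/54 = 98.1% → Protocol Alpha
Stage III: Drug A 62/79 = 78.5%, Protocol Alpha 172/199 = 86.4% → Protocol Alpha
Overall: Drug A 359/935 = 38.4%, Protocol Alpha 450/837 = 53.8% → Protocol Alpha
Protocol Alpha wins overall and in every disease group — no reversal.

No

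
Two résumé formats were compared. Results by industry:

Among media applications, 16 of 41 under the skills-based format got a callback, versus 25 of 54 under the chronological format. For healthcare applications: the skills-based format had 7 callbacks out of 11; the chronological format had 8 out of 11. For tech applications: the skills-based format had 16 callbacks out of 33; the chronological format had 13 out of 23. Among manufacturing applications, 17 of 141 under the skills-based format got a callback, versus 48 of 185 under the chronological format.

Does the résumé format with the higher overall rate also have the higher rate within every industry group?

Media: the skills-based format 16/41 = 39.0%, the chronological format 25/54 = 46.3% → the chronological format
Healthcare: the skills-based format 7/11 = 63.6%, the chronological format 8/11 = 72.7% → the chronological format
Tech: the skills-based format 16/33 = 48.5%, the chronological format 13/23 = 56.5% → the chronological format
Manufacturing: the skills-based format 17/141 = 12.1%, the chronological format 48/185 = 25.9% → the chronological format
Overall: the skills-based format 56/226 = 24.8%, the chronological format 94/273 = 34.4% → the chronological format
The chronological format wins overall and in every industry group — no reversal.

Yes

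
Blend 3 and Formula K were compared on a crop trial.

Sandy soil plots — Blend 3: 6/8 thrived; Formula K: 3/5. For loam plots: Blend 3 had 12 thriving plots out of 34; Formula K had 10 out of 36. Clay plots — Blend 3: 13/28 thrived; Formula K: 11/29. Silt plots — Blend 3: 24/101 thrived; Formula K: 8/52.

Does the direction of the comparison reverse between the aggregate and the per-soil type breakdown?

Sandy soil: Blend 3 6/8 = 75.0%, Formula K 3/5 = 60.0% → Blend 3
Loam: Blend 3 12/34 = 35.3%, Formula K 10/36 = 27.8% → Blend 3
Clay: Blend 3 13/28 = 46.4%, Formula K 11/29 = 37.9% → Blend 3
Silt: Blend 3 24/101 = 23.8%, Formula K 8/52 = 15.4% → Blend 3
Overall: Blend 3 55/171 = 32.2%, Formula K 32/122 = 26.2% → Blend 3
Blend 3 wins overall and in every soil group — no reversal.

No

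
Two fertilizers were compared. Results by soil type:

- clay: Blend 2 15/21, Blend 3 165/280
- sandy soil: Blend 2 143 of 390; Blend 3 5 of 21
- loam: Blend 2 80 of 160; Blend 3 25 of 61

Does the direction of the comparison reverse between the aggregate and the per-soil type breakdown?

Yes

Clay: Blend 2 15/21 = 71.4%, Blend 3 165/280 = 58.9% → Blend 2
Sandy soil: Blend 2 143/390 = 36.7%, Blend 3 5/21 = 23.8% → Blend 2
Loam: Blend 2 80/160 = 50.0%, Blend 3 25/61 = 41.0% → Blend 2
Overall: Blend 2 238/571 = 41.7%, Blend 3 195/362 = 53.9% → Blend 3
Blend 2 wins each soil group but Blend 3 wins overall — the comparison reverses. Blend 2's plots skew toward sandy soil, which has a lower base rate.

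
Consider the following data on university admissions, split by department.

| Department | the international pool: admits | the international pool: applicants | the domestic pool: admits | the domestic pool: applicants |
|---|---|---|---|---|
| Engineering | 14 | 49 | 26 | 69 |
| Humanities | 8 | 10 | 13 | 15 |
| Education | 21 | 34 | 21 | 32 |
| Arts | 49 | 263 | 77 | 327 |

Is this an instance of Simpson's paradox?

Engineering: the international pool 14/49 = 28.6%, the domestic pool 26/69 = 37.7% → the domestic pool
Humanities: the international pool 8/10 = 80.0%, the domestic pool 13/15 = 86.7% → the domestic pool
Education: the international pool 21/34 = 61.8%, the domestic pool 21/32 = 65.6% → the domestic pool
Arts: the international pool 49/263 = 18.6%, the domestic pool 77/327 = 23.5% → the domestic pool
Overall: the international pool 92/356 = 25.8%, the domestic pool 137/443 = 30.9% → the domestic pool
The domestic pool wins overall and in every department group — no reversal.

No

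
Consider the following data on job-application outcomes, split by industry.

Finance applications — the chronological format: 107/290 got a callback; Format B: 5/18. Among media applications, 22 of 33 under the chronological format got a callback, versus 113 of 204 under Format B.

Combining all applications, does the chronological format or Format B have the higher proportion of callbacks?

Finance: the chronological format 107/290 = 36.9%, Format B 5/18 = 27.8% → the chronological format
Media: the chronological format 22/33 = 66.7%, Format B 113/204 = 55.4% → the chronological format
Overall: the chronological format 129/323 = 39.9%, Format B 118/222 = 53.2% → Format B
(The chronological format wins every industry group but Format B wins overall — the chronological format's applications skew toward the low-rate finance group.)

Format B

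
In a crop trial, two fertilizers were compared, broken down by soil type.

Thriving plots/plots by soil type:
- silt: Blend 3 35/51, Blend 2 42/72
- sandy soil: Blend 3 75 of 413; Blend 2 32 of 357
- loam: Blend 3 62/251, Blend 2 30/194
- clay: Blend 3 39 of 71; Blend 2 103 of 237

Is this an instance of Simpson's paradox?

Silt: Blend 3 35/51 = 68.6%, Blend 2 42/72 = 58.3% → Blend 3
Sandy soil: Blend 3 75/413 = 18.2%, Blend 2 32/357 = 9.0% → Blend 3
Loam: Blend 3 62/251 = 24.7%, Blend 2 30/194 = 15.5% → Blend 3
Clay: Blend 3 39/71 = 54.9%, Blend 2 103/237 = 43.5% → Blend 3
Overall: Blend 3 211/786 = 26.8%, Blend 2 207/860 = 24.1% → Blend 3
Blend 3 wins overall and in every soil group — no reversal.

No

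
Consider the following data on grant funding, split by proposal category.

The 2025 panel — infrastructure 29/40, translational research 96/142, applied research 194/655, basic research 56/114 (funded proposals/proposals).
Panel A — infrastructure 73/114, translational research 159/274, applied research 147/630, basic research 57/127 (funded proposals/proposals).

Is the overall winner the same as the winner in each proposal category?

Infrastructure: the 2025 panel 29/40 = 72.5%, Panel A 73/114 = 64.0% → the 2025 panel
Translational research: the 2025 panel 96/142 = 67.6%, Panel A 159/274 = 58.0% → the 2025 panel
Applied research: the 2025 panel 194/655 = 29.6%, Panel A 147/630 = 23.3% → the 2025 panel
Basic research: the 2025 panel 56/114 = 49.1%, Panel A 57/127 = 44.9% → the 2025 panel
Overall: the 2025 panel 375/951 = 39.4%, Panel A 436/1145 = 38.1% → the 2025 panel
The 2025 panel wins overall and in every proposal group — no reversal.

Yes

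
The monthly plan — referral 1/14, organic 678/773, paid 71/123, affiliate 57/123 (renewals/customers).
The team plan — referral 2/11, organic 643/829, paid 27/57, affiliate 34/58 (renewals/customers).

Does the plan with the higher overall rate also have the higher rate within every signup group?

No

Referral: the monthly plan 1/14 = 7.1%, the team plan 2/11 = 18.2% → the team plan
Organic: the monthly plan 678/773 = 87.7%, the team plan 643/829 = 77.6% → the monthly plan
Paid: the monthly plan 71/123 = 57.7%, the team plan 27/57 = 47.4% → the monthly plan
Affiliate: the monthly plan 57/123 = 46.3%, the team plan 34/58 = 58.6% → the team plan
Overall: the monthly plan 807/1033 = 78.1%, the team plan 706/955 = 73.9% → the monthly plan
Neither sweeps: the monthly plan wins 2 of 4 groups, the team plan wins 2. The monthly plan wins overall but not every group — no Simpson reversal.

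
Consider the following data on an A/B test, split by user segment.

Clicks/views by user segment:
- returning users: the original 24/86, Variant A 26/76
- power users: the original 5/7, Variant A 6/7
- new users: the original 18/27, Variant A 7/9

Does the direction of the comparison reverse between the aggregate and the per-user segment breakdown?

No

Returning users: the original 24/86 = 27.9%, Variant A 26/76 = 34.2% → Variant A
Power users: the original 5/7 = 71.4%, Variant A 6/7 = 85.7% → Variant A
New users: the original 18/27 = 66.7%, Variant A 7/9 = 77.8% → Variant A
Overall: the original 47/120 = 39.2%, Variant A 39/92 = 42.4% → Variant A
Variant A wins overall and in every user group — no reversal.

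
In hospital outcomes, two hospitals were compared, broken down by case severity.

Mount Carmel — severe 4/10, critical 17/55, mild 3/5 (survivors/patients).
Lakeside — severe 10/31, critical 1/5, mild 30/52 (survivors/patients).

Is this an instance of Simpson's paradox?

Yes

Severe: Mount Carmel 4/10 = 40.0%, Lakeside 10/31 = 32.3% → Mount Carmel
Critical: Mount Carmel 17/55 = 30.9%, Lakeside 1/5 = 20.0% → Mount Carmel
Mild: Mount Carmel 3/5 = 60.0%, Lakeside 30/52 = 57.7% → Mount Carmel
Overall: Mount Carmel 24/70 = 34.3%, Lakeside 41/88 = 46.6% → Lakeside
Mount Carmel wins each case group but Lakeside wins overall — the comparison reverses. Mount Carmel's patients skew toward critical, which has a lower base rate.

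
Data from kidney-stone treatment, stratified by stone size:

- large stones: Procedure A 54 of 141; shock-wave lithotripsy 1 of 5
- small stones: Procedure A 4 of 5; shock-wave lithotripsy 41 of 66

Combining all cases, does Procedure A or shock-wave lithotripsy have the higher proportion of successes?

Large stones: Procedure A 54/141 = 38.3%, shock-wave lithotripsy 1/5 = 20.0% → Procedure A
Small stones: Procedure A 4/5 = 80.0%, shock-wave lithotripsy 41/66 = 62.1% → Procedure A
Overall: Procedure A 58/146 = 39.7%, shock-wave lithotripsy 42/71 = 59.2% → shock-wave lithotripsy
(Procedure A wins every stone group but shock-wave lithotripsy wins overall — Procedure A's cases skew toward the low-rate large stones group.)

shock-wave lithotripsy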